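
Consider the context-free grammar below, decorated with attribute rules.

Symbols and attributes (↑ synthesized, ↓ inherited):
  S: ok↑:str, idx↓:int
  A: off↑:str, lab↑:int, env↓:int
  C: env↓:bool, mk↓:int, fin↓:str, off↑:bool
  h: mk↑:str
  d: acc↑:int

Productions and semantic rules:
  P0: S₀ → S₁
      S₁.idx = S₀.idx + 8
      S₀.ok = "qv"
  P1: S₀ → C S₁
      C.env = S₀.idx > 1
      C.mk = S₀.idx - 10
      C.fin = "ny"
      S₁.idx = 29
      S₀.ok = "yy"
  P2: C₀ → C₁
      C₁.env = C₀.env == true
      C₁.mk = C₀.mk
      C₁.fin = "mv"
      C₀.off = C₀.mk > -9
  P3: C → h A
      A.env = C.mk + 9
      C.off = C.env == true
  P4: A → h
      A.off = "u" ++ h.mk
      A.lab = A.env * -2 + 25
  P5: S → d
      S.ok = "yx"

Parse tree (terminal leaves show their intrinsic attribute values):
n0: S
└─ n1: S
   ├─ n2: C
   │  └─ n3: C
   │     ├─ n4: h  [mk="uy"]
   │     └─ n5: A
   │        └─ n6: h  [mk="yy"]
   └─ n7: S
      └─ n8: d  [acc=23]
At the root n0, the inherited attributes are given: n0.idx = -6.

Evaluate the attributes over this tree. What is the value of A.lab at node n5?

1. n0.idx = -6  [given at root]
2. n1.idx = 2  [S₀.idx + 8]
3. n2.env = true  [S₀.idx > 1]
4. n2.mk = -8  [S₀.idx - 10]
5. n2.fin = "ny"  ["ny"]
6. n3.env = true  [C₀.env == true]
7. n3.mk = -8  [C₀.mk]
8. n3.fin = "mv"  ["mv"]
9. n4.mk = "uy"  [terminal]
10. n5.env = 1  [C.mk + 9]
11. n6.mk = "yy"  [terminal]
12. n5.off = "uyy"  ["u" ++ h.mk]
13. n5.lab = 23  [A.env * -2 + 25]
14. n3.off = true  [C.env == true]
15. n2.off = true  [C₀.mk > -9]
16. n7.idx = 29  [29]
17. n8.acc = 23  [terminal]
18. n7.ok = "yx"  ["yx"]
19. n1.ok = "yy"  ["yy"]
20. n0.ok = "qv"  ["qv"]

23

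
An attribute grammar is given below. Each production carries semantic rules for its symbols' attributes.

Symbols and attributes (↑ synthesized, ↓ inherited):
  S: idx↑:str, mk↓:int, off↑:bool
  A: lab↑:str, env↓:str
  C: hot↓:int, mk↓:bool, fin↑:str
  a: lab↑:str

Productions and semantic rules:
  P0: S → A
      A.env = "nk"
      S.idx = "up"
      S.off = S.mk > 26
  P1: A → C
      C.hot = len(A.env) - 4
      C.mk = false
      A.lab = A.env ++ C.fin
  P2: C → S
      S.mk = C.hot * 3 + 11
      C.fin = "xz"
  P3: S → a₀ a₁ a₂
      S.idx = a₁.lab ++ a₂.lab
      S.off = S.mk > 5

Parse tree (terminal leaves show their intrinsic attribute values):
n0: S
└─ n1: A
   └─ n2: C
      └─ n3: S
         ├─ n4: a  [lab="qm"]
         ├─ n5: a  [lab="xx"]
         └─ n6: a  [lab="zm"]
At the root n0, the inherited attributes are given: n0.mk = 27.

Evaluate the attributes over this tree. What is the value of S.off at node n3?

false

1. n0.mk = 27  [given at root]
2. n1.env = "nk"  ["nk"]
3. n2.hot = -2  [len(A.env) - 4]
4. n2.mk = false  [false]
5. n3.mk = 5  [C.hot * 3 + 11]
6. n4.lab = "qm"  [terminal]
7. n5.lab = "xx"  [terminal]
8. n6.lab = "zm"  [terminal]
9. n3.idx = "xxzm"  [a₁.lab ++ a₂.lab]
10. n3.off = false  [S.mk > 5]
11. n2.fin = "xz"  ["xz"]
12. n1.lab = "nkxz"  [A.env ++ C.fin]
13. n0.idx = "up"  ["up"]
14. n0.off = true  [S.mk > 26]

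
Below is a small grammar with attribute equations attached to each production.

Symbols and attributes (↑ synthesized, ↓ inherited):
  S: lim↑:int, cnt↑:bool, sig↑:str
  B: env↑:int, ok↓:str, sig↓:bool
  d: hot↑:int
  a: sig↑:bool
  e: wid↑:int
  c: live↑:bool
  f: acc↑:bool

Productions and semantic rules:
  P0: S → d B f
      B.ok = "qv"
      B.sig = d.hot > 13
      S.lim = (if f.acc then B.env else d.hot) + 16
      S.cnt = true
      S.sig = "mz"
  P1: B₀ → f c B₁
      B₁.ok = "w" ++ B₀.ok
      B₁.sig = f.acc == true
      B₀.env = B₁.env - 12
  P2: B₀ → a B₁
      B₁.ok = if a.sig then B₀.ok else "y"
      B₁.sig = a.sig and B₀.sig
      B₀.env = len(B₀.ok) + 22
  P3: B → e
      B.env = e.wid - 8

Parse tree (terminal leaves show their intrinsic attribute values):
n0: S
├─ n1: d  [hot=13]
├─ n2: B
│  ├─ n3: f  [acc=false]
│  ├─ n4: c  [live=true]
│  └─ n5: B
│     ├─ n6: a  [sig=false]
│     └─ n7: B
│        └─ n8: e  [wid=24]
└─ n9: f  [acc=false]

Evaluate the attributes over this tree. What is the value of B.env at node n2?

1. n1.hot = 13  [terminal]
2. n2.ok = "qv"  ["qv"]
3. n2.sig = false  [d.hot > 13]
4. n3.acc = false  [terminal]
5. n4.live = true  [terminal]
6. n5.ok = "wqv"  ["w" ++ B₀.ok]
7. n5.sig = false  [f.acc == true]
8. n6.sig = false  [terminal]
9. n7.ok = "y"  [if a.sig then B₀.ok else "y"]
10. n7.sig = false  [a.sig and B₀.sig]
11. n8.wid = 24  [terminal]
12. n7.env = 16  [e.wid - 8]
13. n5.env = 25  [len(B₀.ok) + 22]
14. n2.env = 13  [B₁.env - 12]
15. n9.acc = false  [terminal]
16. n0.lim = 29  [(if f.acc then B.env else d.hot) + 16]
17. n0.cnt = true  [true]
18. n0.sig = "mz"  ["mz"]

13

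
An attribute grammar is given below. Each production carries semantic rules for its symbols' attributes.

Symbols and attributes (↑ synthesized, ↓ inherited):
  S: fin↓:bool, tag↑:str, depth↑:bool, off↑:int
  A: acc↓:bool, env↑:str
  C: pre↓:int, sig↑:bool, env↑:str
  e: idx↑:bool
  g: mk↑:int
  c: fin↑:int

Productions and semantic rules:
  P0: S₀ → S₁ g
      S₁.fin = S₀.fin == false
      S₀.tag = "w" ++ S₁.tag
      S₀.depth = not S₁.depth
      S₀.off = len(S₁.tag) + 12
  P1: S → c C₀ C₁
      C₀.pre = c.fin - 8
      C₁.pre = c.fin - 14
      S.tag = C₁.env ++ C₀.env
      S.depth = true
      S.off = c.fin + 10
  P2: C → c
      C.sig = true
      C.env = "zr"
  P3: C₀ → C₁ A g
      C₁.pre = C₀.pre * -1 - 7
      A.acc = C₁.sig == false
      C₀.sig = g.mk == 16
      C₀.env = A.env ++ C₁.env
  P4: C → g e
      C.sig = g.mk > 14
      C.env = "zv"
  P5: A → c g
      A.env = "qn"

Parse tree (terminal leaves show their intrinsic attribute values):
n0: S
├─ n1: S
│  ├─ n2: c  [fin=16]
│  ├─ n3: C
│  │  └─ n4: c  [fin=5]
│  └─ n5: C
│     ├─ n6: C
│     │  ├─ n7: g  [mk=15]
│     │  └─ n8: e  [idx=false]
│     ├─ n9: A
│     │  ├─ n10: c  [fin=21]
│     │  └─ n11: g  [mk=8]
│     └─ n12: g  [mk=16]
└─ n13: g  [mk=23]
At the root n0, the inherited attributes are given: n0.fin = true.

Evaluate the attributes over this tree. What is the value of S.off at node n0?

18

1. n0.fin = true  [given at root]
2. n1.fin = false  [S₀.fin == false]
3. n2.fin = 16  [terminal]
4. n3.pre = 8  [c.fin - 8]
5. n4.fin = 5  [terminal]
6. n3.sig = true  [true]
7. n3.env = "zr"  ["zr"]
8. n5.pre = 2  [c.fin - 14]
9. n6.pre = -9  [C₀.pre * -1 - 7]
10. n7.mk = 15  [terminal]
11. n8.idx = false  [terminal]
12. n6.sig = true  [g.mk > 14]
13. n6.env = "zv"  ["zv"]
14. n9.acc = false  [C₁.sig == false]
15. n10.fin = 21  [terminal]
16. n11.mk = 8  [terminal]
17. n9.env = "qn"  ["qn"]
18. n12.mk = 16  [terminal]
19. n5.sig = true  [g.mk == 16]
20. n5.env = "qnzv"  [A.env ++ C₁.env]
21. n1.tag = "qnzvzr"  [C₁.env ++ C₀.env]
22. n1.depth = true  [true]
23. n1.off = 26  [c.fin + 10]
24. n13.mk = 23  [terminal]
25. n0.tag = "wqnzvzr"  ["w" ++ S₁.tag]
26. n0.depth = false  [not S₁.depth]
27. n0.off = 18  [len(S₁.tag) + 12]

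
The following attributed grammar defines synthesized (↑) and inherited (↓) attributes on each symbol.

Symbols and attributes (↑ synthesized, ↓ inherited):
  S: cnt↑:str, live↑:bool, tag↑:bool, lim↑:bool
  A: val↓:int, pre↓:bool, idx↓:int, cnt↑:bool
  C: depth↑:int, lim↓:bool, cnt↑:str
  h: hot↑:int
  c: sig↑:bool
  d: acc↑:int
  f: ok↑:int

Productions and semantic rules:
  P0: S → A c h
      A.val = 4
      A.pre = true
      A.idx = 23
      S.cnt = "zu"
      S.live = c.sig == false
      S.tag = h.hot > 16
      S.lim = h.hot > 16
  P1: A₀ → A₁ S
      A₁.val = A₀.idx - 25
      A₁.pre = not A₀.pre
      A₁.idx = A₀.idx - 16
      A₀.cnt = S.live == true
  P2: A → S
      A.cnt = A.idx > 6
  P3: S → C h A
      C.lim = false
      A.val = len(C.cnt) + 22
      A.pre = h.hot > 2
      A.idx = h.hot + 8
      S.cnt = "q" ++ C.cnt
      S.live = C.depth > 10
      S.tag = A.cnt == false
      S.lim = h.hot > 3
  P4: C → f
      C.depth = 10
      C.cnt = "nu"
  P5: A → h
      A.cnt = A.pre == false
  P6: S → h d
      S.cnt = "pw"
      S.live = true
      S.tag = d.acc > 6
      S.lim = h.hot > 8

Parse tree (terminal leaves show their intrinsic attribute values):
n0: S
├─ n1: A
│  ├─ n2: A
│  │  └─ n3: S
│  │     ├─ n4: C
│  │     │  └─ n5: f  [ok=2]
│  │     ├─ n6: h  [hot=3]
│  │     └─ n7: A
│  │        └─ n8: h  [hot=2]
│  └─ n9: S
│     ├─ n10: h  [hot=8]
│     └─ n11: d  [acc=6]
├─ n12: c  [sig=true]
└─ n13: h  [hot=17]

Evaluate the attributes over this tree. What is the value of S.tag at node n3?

1. n1.val = 4  [4]
2. n1.pre = true  [true]
3. n1.idx = 23  [23]
4. n2.val = -2  [A₀.idx - 25]
5. n2.pre = false  [not A₀.pre]
6. n2.idx = 7  [A₀.idx - 16]
7. n4.lim = false  [false]
8. n5.ok = 2  [terminal]
9. n4.depth = 10  [10]
10. n4.cnt = "nu"  ["nu"]
11. n6.hot = 3  [terminal]
12. n7.val = 24  [len(C.cnt) + 22]
13. n7.pre = true  [h.hot > 2]
14. n7.idx = 11  [h.hot + 8]
15. n8.hot = 2  [terminal]
16. n7.cnt = false  [A.pre == false]
17. n3.cnt = "qnu"  ["q" ++ C.cnt]
18. n3.live = false  [C.depth > 10]
19. n3.tag = true  [A.cnt == false]
20. n3.lim = false  [h.hot > 3]
21. n2.cnt = true  [A.idx > 6]
22. n10.hot = 8  [terminal]
23. n11.acc = 6  [terminal]
24. n9.cnt = "pw"  ["pw"]
25. n9.live = true  [true]
26. n9.tag = false  [d.acc > 6]
27. n9.lim = false  [h.hot > 8]
28. n1.cnt = true  [S.live == true]
29. n12.sig = true  [terminal]
30. n13.hot = 17  [terminal]
31. n0.cnt = "zu"  ["zu"]
32. n0.live = false  [c.sig == false]
33. n0.tag = true  [h.hot > 16]
34. n0.lim = true  [h.hot > 16]

true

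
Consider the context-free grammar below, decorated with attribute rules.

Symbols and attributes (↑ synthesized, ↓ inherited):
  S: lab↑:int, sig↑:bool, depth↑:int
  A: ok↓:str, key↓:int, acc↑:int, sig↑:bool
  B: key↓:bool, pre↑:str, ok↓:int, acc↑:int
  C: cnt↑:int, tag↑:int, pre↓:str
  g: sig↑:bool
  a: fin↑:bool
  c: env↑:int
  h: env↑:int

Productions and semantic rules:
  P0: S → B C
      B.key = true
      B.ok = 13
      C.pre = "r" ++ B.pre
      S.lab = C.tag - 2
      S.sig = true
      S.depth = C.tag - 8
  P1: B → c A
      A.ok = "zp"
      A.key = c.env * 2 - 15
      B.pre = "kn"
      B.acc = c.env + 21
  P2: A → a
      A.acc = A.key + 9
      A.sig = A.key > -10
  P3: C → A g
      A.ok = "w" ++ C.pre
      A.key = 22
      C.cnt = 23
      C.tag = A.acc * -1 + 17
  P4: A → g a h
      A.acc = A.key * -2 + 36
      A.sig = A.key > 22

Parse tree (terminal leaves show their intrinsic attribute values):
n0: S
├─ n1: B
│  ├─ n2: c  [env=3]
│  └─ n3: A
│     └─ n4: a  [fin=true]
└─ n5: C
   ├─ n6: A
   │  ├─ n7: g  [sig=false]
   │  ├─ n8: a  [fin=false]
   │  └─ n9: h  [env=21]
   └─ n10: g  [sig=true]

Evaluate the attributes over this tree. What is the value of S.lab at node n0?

23

1. n1.key = true  [true]
2. n1.ok = 13  [13]
3. n2.env = 3  [terminal]
4. n3.ok = "zp"  ["zp"]
5. n3.key = -9  [c.env * 2 - 15]
6. n4.fin = true  [terminal]
7. n3.acc = 0  [A.key + 9]
8. n3.sig = true  [A.key > -10]
9. n1.pre = "kn"  ["kn"]
10. n1.acc = 24  [c.env + 21]
11. n5.pre = "rkn"  ["r" ++ B.pre]
12. n6.ok = "wrkn"  ["w" ++ C.pre]
13. n6.key = 22  [22]
14. n7.sig = false  [terminal]
15. n8.fin = false  [terminal]
16. n9.env = 21  [terminal]
17. n6.acc = -8  [A.key * -2 + 36]
18. n6.sig = false  [A.key > 22]
19. n10.sig = true  [terminal]
20. n5.cnt = 23  [23]
21. n5.tag = 25  [A.acc * -1 + 17]
22. n0.lab = 23  [C.tag - 2]
23. n0.sig = true  [true]
24. n0.depth = 17  [C.tag - 8]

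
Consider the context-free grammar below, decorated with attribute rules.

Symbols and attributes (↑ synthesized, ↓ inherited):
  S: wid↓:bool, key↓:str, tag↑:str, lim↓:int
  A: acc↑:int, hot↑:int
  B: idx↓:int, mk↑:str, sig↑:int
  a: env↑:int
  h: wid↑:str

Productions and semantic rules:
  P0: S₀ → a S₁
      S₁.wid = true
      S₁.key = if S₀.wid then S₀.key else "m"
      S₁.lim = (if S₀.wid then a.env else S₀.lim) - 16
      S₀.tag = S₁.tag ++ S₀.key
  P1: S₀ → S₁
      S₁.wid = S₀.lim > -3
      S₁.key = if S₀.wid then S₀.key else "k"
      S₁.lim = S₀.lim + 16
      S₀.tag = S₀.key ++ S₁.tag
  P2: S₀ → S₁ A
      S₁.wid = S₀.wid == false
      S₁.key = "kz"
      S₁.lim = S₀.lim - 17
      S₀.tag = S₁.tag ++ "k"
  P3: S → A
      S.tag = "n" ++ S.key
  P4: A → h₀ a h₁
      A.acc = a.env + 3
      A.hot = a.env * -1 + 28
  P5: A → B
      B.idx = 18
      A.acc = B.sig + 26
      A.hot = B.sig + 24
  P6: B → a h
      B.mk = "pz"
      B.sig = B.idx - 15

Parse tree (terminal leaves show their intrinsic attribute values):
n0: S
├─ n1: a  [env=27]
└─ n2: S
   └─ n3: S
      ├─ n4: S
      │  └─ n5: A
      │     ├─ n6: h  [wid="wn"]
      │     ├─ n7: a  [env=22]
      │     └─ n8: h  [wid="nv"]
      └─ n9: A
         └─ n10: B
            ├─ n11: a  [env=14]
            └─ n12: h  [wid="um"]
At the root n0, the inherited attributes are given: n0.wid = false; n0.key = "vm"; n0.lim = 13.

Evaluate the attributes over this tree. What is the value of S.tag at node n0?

"mnkzkvm"

1. n0.wid = false  [given at root]
2. n0.key = "vm"  [given at root]
3. n0.lim = 13  [given at root]
4. n1.env = 27  [terminal]
5. n2.wid = true  [true]
6. n2.key = "m"  [if S₀.wid then S₀.key else "m"]
7. n2.lim = -3  [(if S₀.wid then a.env else S₀.lim) - 16]
8. n3.wid = false  [S₀.lim > -3]
9. n3.key = "m"  [if S₀.wid then S₀.key else "k"]
10. n3.lim = 13  [S₀.lim + 16]
11. n4.wid = true  [S₀.wid == false]
12. n4.key = "kz"  ["kz"]
13. n4.lim = -4  [S₀.lim - 17]
14. n6.wid = "wn"  [terminal]
15. n7.env = 22  [terminal]
16. n8.wid = "nv"  [terminal]
17. n5.acc = 25  [a.env + 3]
18. n5.hot = 6  [a.env * -1 + 28]
19. n4.tag = "nkz"  ["n" ++ S.key]
20. n10.idx = 18  [18]
21. n11.env = 14  [terminal]
22. n12.wid = "um"  [terminal]
23. n10.mk = "pz"  ["pz"]
24. n10.sig = 3  [B.idx - 15]
25. n9.acc = 29  [B.sig + 26]
26. n9.hot = 27  [B.sig + 24]
27. n3.tag = "nkzk"  [S₁.tag ++ "k"]
28. n2.tag = "mnkzk"  [S₀.key ++ S₁.tag]
29. n0.tag = "mnkzkvm"  [S₁.tag ++ S₀.key]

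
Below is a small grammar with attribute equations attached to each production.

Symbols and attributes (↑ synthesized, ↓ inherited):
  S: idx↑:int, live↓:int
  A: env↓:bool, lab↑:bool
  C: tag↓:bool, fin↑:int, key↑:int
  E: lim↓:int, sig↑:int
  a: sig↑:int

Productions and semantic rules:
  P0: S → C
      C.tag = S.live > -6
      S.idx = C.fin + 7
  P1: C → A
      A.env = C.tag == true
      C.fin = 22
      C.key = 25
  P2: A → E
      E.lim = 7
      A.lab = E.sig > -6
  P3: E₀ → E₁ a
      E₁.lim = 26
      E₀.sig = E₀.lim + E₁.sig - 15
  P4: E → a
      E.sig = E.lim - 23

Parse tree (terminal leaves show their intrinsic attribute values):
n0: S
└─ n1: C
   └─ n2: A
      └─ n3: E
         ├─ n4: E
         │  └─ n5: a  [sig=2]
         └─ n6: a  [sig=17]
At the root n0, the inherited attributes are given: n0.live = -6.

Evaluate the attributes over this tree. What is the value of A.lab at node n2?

true

1. n0.live = -6  [given at root]
2. n1.tag = false  [S.live > -6]
3. n2.env = false  [C.tag == true]
4. n3.lim = 7  [7]
5. n4.lim = 26  [26]
6. n5.sig = 2  [terminal]
7. n4.sig = 3  [E.lim - 23]
8. n6.sig = 17  [terminal]
9. n3.sig = -5  [E₀.lim + E₁.sig - 15]
10. n2.lab = true  [E.sig > -6]
11. n1.fin = 22  [22]
12. n1.key = 25  [25]
13. n0.idx = 29  [C.fin + 7]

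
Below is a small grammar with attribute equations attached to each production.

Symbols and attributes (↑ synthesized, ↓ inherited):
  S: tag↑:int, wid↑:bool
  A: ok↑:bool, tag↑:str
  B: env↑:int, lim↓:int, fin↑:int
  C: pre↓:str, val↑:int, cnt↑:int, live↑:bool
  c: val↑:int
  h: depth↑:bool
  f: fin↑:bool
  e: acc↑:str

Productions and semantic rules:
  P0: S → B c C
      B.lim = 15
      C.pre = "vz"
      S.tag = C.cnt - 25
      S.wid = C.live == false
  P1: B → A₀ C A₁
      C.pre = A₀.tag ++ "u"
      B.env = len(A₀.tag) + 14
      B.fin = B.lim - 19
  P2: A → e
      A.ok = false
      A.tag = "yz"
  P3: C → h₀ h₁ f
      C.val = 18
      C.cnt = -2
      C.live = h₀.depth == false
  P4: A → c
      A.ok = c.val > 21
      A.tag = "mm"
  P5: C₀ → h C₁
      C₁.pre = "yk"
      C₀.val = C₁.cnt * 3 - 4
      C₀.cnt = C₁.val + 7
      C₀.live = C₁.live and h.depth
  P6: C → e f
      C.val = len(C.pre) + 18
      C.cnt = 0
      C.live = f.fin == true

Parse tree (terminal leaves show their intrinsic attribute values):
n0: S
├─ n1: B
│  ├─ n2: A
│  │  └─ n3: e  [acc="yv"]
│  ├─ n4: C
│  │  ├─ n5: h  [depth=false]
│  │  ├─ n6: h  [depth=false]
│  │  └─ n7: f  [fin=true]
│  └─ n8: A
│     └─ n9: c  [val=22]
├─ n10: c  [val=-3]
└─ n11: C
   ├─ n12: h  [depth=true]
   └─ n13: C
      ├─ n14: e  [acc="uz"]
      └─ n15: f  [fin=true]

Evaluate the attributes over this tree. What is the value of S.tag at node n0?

1. n1.lim = 15  [15]
2. n3.acc = "yv"  [terminal]
3. n2.ok = false  [false]
4. n2.tag = "yz"  ["yz"]
5. n4.pre = "yzu"  [A₀.tag ++ "u"]
6. n5.depth = false  [terminal]
7. n6.depth = false  [terminal]
8. n7.fin = true  [terminal]
9. n4.val = 18  [18]
10. n4.cnt = -2  [-2]
11. n4.live = true  [h₀.depth == false]
12. n9.val = 22  [terminal]
13. n8.ok = true  [c.val > 21]
14. n8.tag = "mm"  ["mm"]
15. n1.env = 16  [len(A₀.tag) + 14]
16. n1.fin = -4  [B.lim - 19]
17. n10.val = -3  [terminal]
18. n11.pre = "vz"  ["vz"]
19. n12.depth = true  [terminal]
20. n13.pre = "yk"  ["yk"]
21. n14.acc = "uz"  [terminal]
22. n15.fin = true  [terminal]
23. n13.val = 20  [len(C.pre) + 18]
24. n13.cnt = 0  [0]
25. n13.live = true  [f.fin == true]
26. n11.val = -4  [C₁.cnt * 3 - 4]
27. n11.cnt = 27  [C₁.val + 7]
28. n11.live = true  [C₁.live and h.depth]
29. n0.tag = 2  [C.cnt - 25]
30. n0.wid = false  [C.live == false]

2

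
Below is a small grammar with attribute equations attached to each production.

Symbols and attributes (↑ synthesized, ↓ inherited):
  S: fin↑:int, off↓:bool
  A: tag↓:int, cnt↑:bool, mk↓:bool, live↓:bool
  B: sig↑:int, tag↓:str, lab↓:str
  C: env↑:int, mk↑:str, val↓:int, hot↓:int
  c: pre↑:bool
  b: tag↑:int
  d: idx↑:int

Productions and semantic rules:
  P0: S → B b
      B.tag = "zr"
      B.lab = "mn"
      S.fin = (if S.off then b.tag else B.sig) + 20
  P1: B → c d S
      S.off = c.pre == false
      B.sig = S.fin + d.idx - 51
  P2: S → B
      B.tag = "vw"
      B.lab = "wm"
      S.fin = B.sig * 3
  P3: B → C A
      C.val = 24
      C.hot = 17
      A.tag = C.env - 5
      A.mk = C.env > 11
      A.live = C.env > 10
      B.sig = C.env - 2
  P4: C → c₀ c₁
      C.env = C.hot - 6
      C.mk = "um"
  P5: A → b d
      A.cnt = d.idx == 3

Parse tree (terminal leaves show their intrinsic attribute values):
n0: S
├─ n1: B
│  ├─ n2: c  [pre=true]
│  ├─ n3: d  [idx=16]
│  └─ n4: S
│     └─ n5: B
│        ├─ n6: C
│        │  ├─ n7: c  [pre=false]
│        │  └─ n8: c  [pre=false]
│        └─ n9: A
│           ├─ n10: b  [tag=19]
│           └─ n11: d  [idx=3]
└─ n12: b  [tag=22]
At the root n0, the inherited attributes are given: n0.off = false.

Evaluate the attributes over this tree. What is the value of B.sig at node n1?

1. n0.off = false  [given at root]
2. n1.tag = "zr"  ["zr"]
3. n1.lab = "mn"  ["mn"]
4. n2.pre = true  [terminal]
5. n3.idx = 16  [terminal]
6. n4.off = false  [c.pre == false]
7. n5.tag = "vw"  ["vw"]
8. n5.lab = "wm"  ["wm"]
9. n6.val = 24  [24]
10. n6.hot = 17  [17]
11. n7.pre = false  [terminal]
12. n8.pre = false  [terminal]
13. n6.env = 11  [C.hot - 6]
14. n6.mk = "um"  ["um"]
15. n9.tag = 6  [C.env - 5]
16. n9.mk = false  [C.env > 11]
17. n9.live = true  [C.env > 10]
18. n10.tag = 19  [terminal]
19. n11.idx = 3  [terminal]
20. n9.cnt = true  [d.idx == 3]
21. n5.sig = 9  [C.env - 2]
22. n4.fin = 27  [B.sig * 3]
23. n1.sig = -8  [S.fin + d.idx - 51]
24. n12.tag = 22  [terminal]
25. n0.fin = 12  [(if S.off then b.tag else B.sig) + 20]

-8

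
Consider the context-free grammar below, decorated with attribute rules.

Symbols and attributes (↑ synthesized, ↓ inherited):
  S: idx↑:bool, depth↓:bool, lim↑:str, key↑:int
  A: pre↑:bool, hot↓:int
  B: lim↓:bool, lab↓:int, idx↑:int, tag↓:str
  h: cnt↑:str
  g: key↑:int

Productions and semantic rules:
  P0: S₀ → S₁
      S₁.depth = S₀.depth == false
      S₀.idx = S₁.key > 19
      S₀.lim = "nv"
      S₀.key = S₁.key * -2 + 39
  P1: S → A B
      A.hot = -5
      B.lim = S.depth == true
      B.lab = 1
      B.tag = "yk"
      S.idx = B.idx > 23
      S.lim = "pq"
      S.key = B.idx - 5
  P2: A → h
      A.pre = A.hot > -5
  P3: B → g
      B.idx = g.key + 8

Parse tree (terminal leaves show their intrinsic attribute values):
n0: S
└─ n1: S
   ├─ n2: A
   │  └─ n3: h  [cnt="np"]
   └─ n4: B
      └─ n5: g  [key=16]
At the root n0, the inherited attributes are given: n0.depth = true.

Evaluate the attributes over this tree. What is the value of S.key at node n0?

1. n0.depth = true  [given at root]
2. n1.depth = false  [S₀.depth == false]
3. n2.hot = -5  [-5]
4. n3.cnt = "np"  [terminal]
5. n2.pre = false  [A.hot > -5]
6. n4.lim = false  [S.depth == true]
7. n4.lab = 1  [1]
8. n4.tag = "yk"  ["yk"]
9. n5.key = 16  [terminal]
10. n4.idx = 24  [g.key + 8]
11. n1.idx = true  [B.idx > 23]
12. n1.lim = "pq"  ["pq"]
13. n1.key = 19  [B.idx - 5]
14. n0.idx = false  [S₁.key > 19]
15. n0.lim = "nv"  ["nv"]
16. n0.key = 1  [S₁.key * -2 + 39]

1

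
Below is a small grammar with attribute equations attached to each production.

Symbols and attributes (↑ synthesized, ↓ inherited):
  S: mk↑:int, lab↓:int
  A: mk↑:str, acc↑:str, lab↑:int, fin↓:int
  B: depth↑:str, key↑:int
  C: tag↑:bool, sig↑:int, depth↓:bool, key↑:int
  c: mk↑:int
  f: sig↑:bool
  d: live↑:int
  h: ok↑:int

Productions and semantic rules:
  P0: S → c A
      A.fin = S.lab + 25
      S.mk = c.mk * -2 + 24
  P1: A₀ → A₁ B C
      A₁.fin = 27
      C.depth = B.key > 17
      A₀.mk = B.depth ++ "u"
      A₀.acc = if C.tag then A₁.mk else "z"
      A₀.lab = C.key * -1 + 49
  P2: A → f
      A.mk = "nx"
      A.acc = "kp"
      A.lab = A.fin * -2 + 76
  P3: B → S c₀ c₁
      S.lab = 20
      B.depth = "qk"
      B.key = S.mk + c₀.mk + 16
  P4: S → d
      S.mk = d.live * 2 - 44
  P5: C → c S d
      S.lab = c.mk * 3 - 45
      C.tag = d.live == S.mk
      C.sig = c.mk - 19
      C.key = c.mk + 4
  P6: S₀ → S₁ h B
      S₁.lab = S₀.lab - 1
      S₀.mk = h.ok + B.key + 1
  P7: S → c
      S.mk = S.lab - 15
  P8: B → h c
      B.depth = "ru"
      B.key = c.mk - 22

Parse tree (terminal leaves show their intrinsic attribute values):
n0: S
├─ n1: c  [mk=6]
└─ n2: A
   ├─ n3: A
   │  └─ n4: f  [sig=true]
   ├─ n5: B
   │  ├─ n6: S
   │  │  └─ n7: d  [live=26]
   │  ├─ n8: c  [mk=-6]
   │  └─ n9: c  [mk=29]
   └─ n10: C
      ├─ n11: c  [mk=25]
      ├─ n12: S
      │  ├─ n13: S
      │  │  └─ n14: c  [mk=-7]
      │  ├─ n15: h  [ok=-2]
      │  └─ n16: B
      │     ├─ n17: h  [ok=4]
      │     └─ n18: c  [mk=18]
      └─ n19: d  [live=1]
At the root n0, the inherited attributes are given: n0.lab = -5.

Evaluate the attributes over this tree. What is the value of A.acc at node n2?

"z"

1. n0.lab = -5  [given at root]
2. n1.mk = 6  [terminal]
3. n2.fin = 20  [S.lab + 25]
4. n3.fin = 27  [27]
5. n4.sig = true  [terminal]
6. n3.mk = "nx"  ["nx"]
7. n3.acc = "kp"  ["kp"]
8. n3.lab = 22  [A.fin * -2 + 76]
9. n6.lab = 20  [20]
10. n7.live = 26  [terminal]
11. n6.mk = 8  [d.live * 2 - 44]
12. n8.mk = -6  [terminal]
13. n9.mk = 29  [terminal]
14. n5.depth = "qk"  ["qk"]
15. n5.key = 18  [S.mk + c₀.mk + 16]
16. n10.depth = true  [B.key > 17]
17. n11.mk = 25  [terminal]
18. n12.lab = 30  [c.mk * 3 - 45]
19. n13.lab = 29  [S₀.lab - 1]
20. n14.mk = -7  [terminal]
21. n13.mk = 14  [S.lab - 15]
22. n15.ok = -2  [terminal]
23. n17.ok = 4  [terminal]
24. n18.mk = 18  [terminal]
25. n16.depth = "ru"  ["ru"]
26. n16.key = -4  [c.mk - 22]
27. n12.mk = -5  [h.ok + B.key + 1]
28. n19.live = 1  [terminal]
29. n10.tag = false  [d.live == S.mk]
30. n10.sig = 6  [c.mk - 19]
31. n10.key = 29  [c.mk + 4]
32. n2.mk = "qku"  [B.depth ++ "u"]
33. n2.acc = "z"  [if C.tag then A₁.mk else "z"]
34. n2.lab = 20  [C.key * -1 + 49]
35. n0.mk = 12  [c.mk * -2 + 24]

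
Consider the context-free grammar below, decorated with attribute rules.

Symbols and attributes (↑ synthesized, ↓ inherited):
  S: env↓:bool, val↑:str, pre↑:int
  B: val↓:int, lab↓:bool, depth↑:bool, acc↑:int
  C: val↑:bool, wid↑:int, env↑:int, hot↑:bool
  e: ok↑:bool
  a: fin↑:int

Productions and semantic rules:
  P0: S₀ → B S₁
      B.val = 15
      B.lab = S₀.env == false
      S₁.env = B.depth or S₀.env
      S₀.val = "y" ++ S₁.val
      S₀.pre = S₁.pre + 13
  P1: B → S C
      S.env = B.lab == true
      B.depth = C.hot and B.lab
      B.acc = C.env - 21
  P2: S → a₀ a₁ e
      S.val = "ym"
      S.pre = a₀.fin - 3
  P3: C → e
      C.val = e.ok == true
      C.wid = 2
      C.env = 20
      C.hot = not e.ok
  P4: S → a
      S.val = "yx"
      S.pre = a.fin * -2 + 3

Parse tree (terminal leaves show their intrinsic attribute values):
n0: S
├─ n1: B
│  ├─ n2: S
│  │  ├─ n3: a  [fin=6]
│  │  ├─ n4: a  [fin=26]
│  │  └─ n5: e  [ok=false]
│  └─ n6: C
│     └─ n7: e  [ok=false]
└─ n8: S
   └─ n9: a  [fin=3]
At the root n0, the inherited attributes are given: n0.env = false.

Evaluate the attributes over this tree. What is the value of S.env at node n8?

true

1. n0.env = false  [given at root]
2. n1.val = 15  [15]
3. n1.lab = true  [S₀.env == false]
4. n2.env = true  [B.lab == true]
5. n3.fin = 6  [terminal]
6. n4.fin = 26  [terminal]
7. n5.ok = false  [terminal]
8. n2.val = "ym"  ["ym"]
9. n2.pre = 3  [a₀.fin - 3]
10. n7.ok = false  [terminal]
11. n6.val = false  [e.ok == true]
12. n6.wid = 2  [2]
13. n6.env = 20  [20]
14. n6.hot = true  [not e.ok]
15. n1.depth = true  [C.hot and B.lab]
16. n1.acc = -1  [C.env - 21]
17. n8.env = true  [B.depth or S₀.env]
18. n9.fin = 3  [terminal]
19. n8.val = "yx"  ["yx"]
20. n8.pre = -3  [a.fin * -2 + 3]
21. n0.val = "yyx"  ["y" ++ S₁.val]
22. n0.pre = 10  [S₁.pre + 13]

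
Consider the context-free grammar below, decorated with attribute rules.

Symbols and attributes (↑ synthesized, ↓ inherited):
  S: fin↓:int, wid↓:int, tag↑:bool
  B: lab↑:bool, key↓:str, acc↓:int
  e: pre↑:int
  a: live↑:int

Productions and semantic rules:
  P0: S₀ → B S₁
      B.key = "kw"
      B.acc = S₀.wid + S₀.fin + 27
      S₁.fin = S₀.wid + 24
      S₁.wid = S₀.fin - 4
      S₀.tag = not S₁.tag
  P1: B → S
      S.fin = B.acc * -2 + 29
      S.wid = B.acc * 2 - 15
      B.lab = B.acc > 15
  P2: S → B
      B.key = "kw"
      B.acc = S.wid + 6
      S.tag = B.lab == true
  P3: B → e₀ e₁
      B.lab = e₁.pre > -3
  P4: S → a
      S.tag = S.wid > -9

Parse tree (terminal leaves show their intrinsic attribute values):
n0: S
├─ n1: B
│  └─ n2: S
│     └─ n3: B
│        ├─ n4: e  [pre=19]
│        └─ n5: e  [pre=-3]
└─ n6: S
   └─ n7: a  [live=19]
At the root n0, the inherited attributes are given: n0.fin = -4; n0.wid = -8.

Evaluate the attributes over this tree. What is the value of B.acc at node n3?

21

1. n0.fin = -4  [given at root]
2. n0.wid = -8  [given at root]
3. n1.key = "kw"  ["kw"]
4. n1.acc = 15  [S₀.wid + S₀.fin + 27]
5. n2.fin = -1  [B.acc * -2 + 29]
6. n2.wid = 15  [B.acc * 2 - 15]
7. n3.key = "kw"  ["kw"]
8. n3.acc = 21  [S.wid + 6]
9. n4.pre = 19  [terminal]
10. n5.pre = -3  [terminal]
11. n3.lab = false  [e₁.pre > -3]
12. n2.tag = false  [B.lab == true]
13. n1.lab = false  [B.acc > 15]
14. n6.fin = 16  [S₀.wid + 24]
15. n6.wid = -8  [S₀.fin - 4]
16. n7.live = 19  [terminal]
17. n6.tag = true  [S.wid > -9]
18. n0.tag = false  [not S₁.tag]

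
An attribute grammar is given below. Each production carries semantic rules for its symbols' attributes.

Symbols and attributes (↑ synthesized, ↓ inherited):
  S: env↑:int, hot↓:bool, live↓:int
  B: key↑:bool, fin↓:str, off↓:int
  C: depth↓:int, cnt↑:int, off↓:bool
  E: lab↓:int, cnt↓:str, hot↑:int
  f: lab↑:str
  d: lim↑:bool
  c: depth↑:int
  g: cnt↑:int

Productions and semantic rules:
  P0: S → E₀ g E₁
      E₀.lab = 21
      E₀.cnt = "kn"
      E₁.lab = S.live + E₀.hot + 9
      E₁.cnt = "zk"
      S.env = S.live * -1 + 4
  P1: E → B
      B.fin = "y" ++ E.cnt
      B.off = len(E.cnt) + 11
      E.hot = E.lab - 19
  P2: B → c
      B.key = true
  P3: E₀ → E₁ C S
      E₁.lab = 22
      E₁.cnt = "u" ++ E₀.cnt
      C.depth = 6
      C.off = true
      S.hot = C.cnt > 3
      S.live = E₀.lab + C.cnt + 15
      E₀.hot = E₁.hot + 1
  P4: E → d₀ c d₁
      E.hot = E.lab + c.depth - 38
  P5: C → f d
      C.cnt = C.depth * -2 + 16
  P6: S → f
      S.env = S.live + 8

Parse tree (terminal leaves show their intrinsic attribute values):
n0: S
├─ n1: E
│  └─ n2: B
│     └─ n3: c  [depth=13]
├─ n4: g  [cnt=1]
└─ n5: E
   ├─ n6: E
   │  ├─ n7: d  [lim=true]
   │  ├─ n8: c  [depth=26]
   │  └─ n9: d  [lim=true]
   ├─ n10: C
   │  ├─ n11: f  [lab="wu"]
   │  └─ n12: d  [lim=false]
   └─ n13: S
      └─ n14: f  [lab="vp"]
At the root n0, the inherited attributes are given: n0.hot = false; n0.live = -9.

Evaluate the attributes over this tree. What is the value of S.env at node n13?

29

1. n0.hot = false  [given at root]
2. n0.live = -9  [given at root]
3. n1.lab = 21  [21]
4. n1.cnt = "kn"  ["kn"]
5. n2.fin = "ykn"  ["y" ++ E.cnt]
6. n2.off = 13  [len(E.cnt) + 11]
7. n3.depth = 13  [terminal]
8. n2.key = true  [true]
9. n1.hot = 2  [E.lab - 19]
10. n4.cnt = 1  [terminal]
11. n5.lab = 2  [S.live + E₀.hot + 9]
12. n5.cnt = "zk"  ["zk"]
13. n6.lab = 22  [22]
14. n6.cnt = "uzk"  ["u" ++ E₀.cnt]
15. n7.lim = true  [terminal]
16. n8.depth = 26  [terminal]
17. n9.lim = true  [terminal]
18. n6.hot = 10  [E.lab + c.depth - 38]
19. n10.depth = 6  [6]
20. n10.off = true  [true]
21. n11.lab = "wu"  [terminal]
22. n12.lim = false  [terminal]
23. n10.cnt = 4  [C.depth * -2 + 16]
24. n13.hot = true  [C.cnt > 3]
25. n13.live = 21  [E₀.lab + C.cnt + 15]
26. n14.lab = "vp"  [terminal]
27. n13.env = 29  [S.live + 8]
28. n5.hot = 11  [E₁.hot + 1]
29. n0.env = 13  [S.live * -1 + 4]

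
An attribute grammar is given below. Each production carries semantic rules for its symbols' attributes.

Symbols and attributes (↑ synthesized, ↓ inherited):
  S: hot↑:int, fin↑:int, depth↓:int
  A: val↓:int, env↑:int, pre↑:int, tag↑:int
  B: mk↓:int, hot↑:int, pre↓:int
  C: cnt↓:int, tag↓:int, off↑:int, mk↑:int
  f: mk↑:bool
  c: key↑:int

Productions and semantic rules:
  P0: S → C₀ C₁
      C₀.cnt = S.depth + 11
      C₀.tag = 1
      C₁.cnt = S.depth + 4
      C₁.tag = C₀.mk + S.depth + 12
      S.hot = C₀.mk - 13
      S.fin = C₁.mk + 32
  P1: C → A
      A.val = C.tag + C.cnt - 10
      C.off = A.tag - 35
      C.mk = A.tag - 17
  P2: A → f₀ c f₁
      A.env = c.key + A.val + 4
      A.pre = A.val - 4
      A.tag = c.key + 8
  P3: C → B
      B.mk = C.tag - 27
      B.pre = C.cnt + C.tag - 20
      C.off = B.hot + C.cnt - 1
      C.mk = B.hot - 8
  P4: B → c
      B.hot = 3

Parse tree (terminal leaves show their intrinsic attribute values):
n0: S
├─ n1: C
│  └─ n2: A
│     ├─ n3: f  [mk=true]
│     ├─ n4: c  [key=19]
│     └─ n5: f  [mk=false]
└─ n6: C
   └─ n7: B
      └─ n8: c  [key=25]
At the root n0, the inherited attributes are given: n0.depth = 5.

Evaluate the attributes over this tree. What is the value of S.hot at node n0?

-3

1. n0.depth = 5  [given at root]
2. n1.cnt = 16  [S.depth + 11]
3. n1.tag = 1  [1]
4. n2.val = 7  [C.tag + C.cnt - 10]
5. n3.mk = true  [terminal]
6. n4.key = 19  [terminal]
7. n5.mk = false  [terminal]
8. n2.env = 30  [c.key + A.val + 4]
9. n2.pre = 3  [A.val - 4]
10. n2.tag = 27  [c.key + 8]
11. n1.off = -8  [A.tag - 35]
12. n1.mk = 10  [A.tag - 17]
13. n6.cnt = 9  [S.depth + 4]
14. n6.tag = 27  [C₀.mk + S.depth + 12]
15. n7.mk = 0  [C.tag - 27]
16. n7.pre = 16  [C.cnt + C.tag - 20]
17. n8.key = 25  [terminal]
18. n7.hot = 3  [3]
19. n6.off = 11  [B.hot + C.cnt - 1]
20. n6.mk = -5  [B.hot - 8]
21. n0.hot = -3  [C₀.mk - 13]
22. n0.fin = 27  [C₁.mk + 32]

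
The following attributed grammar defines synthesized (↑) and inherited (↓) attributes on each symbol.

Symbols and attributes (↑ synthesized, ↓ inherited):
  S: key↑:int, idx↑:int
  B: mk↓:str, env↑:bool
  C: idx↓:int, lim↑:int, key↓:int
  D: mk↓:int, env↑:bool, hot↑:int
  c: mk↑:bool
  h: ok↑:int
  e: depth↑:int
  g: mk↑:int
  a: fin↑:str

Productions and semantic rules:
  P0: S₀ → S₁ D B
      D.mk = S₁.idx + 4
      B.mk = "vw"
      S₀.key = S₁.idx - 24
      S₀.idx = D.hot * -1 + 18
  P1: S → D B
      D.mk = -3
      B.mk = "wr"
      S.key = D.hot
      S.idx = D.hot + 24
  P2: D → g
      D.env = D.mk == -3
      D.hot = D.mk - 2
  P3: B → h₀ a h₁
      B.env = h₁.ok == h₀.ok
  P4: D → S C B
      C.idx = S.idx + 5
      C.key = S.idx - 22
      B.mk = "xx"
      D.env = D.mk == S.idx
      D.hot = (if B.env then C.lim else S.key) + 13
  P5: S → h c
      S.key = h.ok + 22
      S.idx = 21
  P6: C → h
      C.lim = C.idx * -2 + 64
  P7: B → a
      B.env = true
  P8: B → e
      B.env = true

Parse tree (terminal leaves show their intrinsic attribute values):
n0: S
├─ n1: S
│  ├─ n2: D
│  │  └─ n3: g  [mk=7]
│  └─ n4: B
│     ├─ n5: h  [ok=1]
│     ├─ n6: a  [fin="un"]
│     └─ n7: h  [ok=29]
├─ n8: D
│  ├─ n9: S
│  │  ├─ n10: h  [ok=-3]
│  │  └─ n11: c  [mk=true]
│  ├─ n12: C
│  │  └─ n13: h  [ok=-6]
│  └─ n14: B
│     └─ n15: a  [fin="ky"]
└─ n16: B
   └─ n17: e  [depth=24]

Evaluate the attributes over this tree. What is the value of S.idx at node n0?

1. n2.mk = -3  [-3]
2. n3.mk = 7  [terminal]
3. n2.env = true  [D.mk == -3]
4. n2.hot = -5  [D.mk - 2]
5. n4.mk = "wr"  ["wr"]
6. n5.ok = 1  [terminal]
7. n6.fin = "un"  [terminal]
8. n7.ok = 29  [terminal]
9. n4.env = false  [h₁.ok == h₀.ok]
10. n1.key = -5  [D.hot]
11. n1.idx = 19  [D.hot + 24]
12. n8.mk = 23  [S₁.idx + 4]
13. n10.ok = -3  [terminal]
14. n11.mk = true  [terminal]
15. n9.key = 19  [h.ok + 22]
16. n9.idx = 21  [21]
17. n12.idx = 26  [S.idx + 5]
18. n12.key = -1  [S.idx - 22]
19. n13.ok = -6  [terminal]
20. n12.lim = 12  [C.idx * -2 + 64]
21. n14.mk = "xx"  ["xx"]
22. n15.fin = "ky"  [terminal]
23. n14.env = true  [true]
24. n8.env = false  [D.mk == S.idx]
25. n8.hot = 25  [(if B.env then C.lim else S.key) + 13]
26. n16.mk = "vw"  ["vw"]
27. n17.depth = 24  [terminal]
28. n16.env = true  [true]
29. n0.key = -5  [S₁.idx - 24]
30. n0.idx = -7  [D.hot * -1 + 18]

-7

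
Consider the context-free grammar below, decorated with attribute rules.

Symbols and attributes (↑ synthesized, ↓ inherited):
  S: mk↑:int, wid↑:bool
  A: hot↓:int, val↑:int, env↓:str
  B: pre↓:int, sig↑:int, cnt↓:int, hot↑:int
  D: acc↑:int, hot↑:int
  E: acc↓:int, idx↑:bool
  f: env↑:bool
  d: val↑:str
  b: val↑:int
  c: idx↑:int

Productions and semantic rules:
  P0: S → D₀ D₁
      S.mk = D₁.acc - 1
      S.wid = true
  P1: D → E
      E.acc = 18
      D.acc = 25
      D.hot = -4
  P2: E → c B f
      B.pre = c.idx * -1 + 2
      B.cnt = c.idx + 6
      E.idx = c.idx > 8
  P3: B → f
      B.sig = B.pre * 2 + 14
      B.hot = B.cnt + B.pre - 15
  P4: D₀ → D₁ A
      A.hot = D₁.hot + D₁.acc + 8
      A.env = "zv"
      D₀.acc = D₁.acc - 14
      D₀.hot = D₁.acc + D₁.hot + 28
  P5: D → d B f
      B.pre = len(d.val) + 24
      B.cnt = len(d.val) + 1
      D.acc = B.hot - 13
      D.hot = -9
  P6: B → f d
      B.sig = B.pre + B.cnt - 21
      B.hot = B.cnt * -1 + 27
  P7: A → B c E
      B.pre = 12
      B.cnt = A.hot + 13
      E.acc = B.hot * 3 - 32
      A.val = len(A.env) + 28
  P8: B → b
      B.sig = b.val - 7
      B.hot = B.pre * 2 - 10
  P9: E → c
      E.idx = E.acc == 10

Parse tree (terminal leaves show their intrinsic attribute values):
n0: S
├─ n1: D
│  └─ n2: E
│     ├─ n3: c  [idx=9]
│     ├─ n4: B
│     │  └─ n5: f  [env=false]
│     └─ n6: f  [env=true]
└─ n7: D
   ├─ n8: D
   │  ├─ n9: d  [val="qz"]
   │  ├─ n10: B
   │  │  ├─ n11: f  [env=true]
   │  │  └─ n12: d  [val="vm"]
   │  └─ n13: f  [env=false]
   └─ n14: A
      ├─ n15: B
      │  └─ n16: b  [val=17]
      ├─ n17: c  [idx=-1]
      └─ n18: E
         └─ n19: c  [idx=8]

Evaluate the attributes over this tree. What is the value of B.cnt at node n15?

1. n2.acc = 18  [18]
2. n3.idx = 9  [terminal]
3. n4.pre = -7  [c.idx * -1 + 2]
4. n4.cnt = 15  [c.idx + 6]
5. n5.env = false  [terminal]
6. n4.sig = 0  [B.pre * 2 + 14]
7. n4.hot = -7  [B.cnt + B.pre - 15]
8. n6.env = true  [terminal]
9. n2.idx = true  [c.idx > 8]
10. n1.acc = 25  [25]
11. n1.hot = -4  [-4]
12. n9.val = "qz"  [terminal]
13. n10.pre = 26  [len(d.val) + 24]
14. n10.cnt = 3  [len(d.val) + 1]
15. n11.env = true  [terminal]
16. n12.val = "vm"  [terminal]
17. n10.sig = 8  [B.pre + B.cnt - 21]
18. n10.hot = 24  [B.cnt * -1 + 27]
19. n13.env = false  [terminal]
20. n8.acc = 11  [B.hot - 13]
21. n8.hot = -9  [-9]
22. n14.hot = 10  [D₁.hot + D₁.acc + 8]
23. n14.env = "zv"  ["zv"]
24. n15.pre = 12  [12]
25. n15.cnt = 23  [A.hot + 13]
26. n16.val = 17  [terminal]
27. n15.sig = 10  [b.val - 7]
28. n15.hot = 14  [B.pre * 2 - 10]
29. n17.idx = -1  [terminal]
30. n18.acc = 10  [B.hot * 3 - 32]
31. n19.idx = 8  [terminal]
32. n18.idx = true  [E.acc == 10]
33. n14.val = 30  [len(A.env) + 28]
34. n7.acc = -3  [D₁.acc - 14]
35. n7.hot = 30  [D₁.acc + D₁.hot + 28]
36. n0.mk = -4  [D₁.acc - 1]
37. n0.wid = true  [true]

23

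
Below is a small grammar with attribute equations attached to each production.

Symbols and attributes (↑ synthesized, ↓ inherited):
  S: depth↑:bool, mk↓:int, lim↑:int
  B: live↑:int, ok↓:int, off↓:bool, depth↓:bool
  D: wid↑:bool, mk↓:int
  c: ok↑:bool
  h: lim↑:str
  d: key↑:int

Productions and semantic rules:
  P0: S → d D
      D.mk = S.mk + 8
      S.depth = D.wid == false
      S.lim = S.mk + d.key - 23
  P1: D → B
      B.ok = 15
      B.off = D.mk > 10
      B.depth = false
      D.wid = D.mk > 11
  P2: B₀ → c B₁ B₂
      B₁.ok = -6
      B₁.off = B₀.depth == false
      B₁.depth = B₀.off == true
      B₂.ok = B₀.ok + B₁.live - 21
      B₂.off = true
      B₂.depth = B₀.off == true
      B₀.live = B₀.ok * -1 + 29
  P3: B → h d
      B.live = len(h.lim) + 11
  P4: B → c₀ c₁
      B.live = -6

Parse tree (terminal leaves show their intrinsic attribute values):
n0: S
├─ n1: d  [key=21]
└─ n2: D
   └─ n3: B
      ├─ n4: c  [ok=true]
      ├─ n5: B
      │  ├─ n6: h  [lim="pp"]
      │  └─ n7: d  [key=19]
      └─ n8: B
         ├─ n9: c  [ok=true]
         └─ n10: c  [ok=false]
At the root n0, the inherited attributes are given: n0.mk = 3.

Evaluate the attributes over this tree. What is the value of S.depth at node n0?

true

1. n0.mk = 3  [given at root]
2. n1.key = 21  [terminal]
3. n2.mk = 11  [S.mk + 8]
4. n3.ok = 15  [15]
5. n3.off = true  [D.mk > 10]
6. n3.depth = false  [false]
7. n4.ok = true  [terminal]
8. n5.ok = -6  [-6]
9. n5.off = true  [B₀.depth == false]
10. n5.depth = true  [B₀.off == true]
11. n6.lim = "pp"  [terminal]
12. n7.key = 19  [terminal]
13. n5.live = 13  [len(h.lim) + 11]
14. n8.ok = 7  [B₀.ok + B₁.live - 21]
15. n8.off = true  [true]
16. n8.depth = true  [B₀.off == true]
17. n9.ok = true  [terminal]
18. n10.ok = false  [terminal]
19. n8.live = -6  [-6]
20. n3.live = 14  [B₀.ok * -1 + 29]
21. n2.wid = false  [D.mk > 11]
22. n0.depth = true  [D.wid == false]
23. n0.lim = 1  [S.mk + d.key - 23]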